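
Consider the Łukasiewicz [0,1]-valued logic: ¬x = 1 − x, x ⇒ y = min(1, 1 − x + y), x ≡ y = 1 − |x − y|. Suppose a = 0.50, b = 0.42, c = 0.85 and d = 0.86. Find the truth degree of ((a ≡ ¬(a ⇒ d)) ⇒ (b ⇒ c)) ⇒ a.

0.50

a ⇒ d = min(1, 1 − 0.50 + 0.86) = min(1, 1.36) = 1.00
¬(a ⇒ d) = 1 − 1.00 = 0.00
a ≡ ¬(a ⇒ d) = 1 − |0.50 − 0.00| = 1 − 0.50 = 0.50
b ⇒ c = min(1, 1 − 0.42 + 0.85) = min(1, 1.43) = 1.00
(a ≡ ¬(a ⇒ d)) ⇒ (b ⇒ c) = min(1, 1 − 0.50 + 1.00) = min(1, 1.50) = 1.00
((a ≡ ¬(a ⇒ d)) ⇒ (b ⇒ c)) ⇒ a = min(1, 1 − 1.00 + 0.50) = min(1, 0.50) = 0.50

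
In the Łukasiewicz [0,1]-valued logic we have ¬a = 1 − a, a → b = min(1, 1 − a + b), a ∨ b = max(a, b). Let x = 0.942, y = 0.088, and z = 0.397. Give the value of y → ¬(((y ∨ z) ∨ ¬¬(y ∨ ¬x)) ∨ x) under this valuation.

0.970

y ∨ z = max(0.088, 0.397) = 0.397
¬x = 1 − 0.942 = 0.058
y ∨ ¬x = max(0.088, 0.058) = 0.088
¬(y ∨ ¬x) = 1 − 0.088 = 0.912
¬¬(y ∨ ¬x) = 1 − 0.912 = 0.088
(y ∨ z) ∨ ¬¬(y ∨ ¬x) = max(0.397, 0.088) = 0.397
((y ∨ z) ∨ ¬¬(y ∨ ¬x)) ∨ x = max(0.397, 0.942) = 0.942
¬(((y ∨ z) ∨ ¬¬(y ∨ ¬x)) ∨ x) = 1 − 0.942 = 0.058
y → ¬(((y ∨ z) ∨ ¬¬(y ∨ ¬x)) ∨ x) = min(1, 1 − 0.088 + 0.058) = min(1, 0.970) = 0.970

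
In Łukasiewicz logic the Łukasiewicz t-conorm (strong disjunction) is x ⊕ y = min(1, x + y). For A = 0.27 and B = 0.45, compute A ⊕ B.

0.72

A ⊕ B = min(1, 0.27 + 0.45) = min(1, 0.72) = 0.72
For comparison, the Gödel t-conorm max(x, y) would give 0.45.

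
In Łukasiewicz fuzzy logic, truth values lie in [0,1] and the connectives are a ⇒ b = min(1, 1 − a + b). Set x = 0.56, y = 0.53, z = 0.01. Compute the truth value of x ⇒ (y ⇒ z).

y ⇒ z = min(1, 1 − 0.53 + 0.01) = min(1, 0.48) = 0.48
x ⇒ (y ⇒ z) = min(1, 1 − 0.56 + 0.48) = min(1, 0.92) = 0.92

0.92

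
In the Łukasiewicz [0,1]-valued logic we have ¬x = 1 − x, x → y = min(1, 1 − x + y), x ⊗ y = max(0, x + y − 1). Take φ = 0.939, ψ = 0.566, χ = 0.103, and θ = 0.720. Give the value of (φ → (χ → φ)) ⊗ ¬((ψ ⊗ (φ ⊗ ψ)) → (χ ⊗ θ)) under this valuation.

χ → φ = min(1, 1 − 0.103 + 0.939) = min(1, 1.836) = 1.000
φ → (χ → φ) = min(1, 1 − 0.939 + 1.000) = min(1, 1.061) = 1.000
φ ⊗ ψ = max(0, 0.939 + 0.566 − 1) = max(0, 0.505) = 0.505
ψ ⊗ (φ ⊗ ψ) = max(0, 0.566 + 0.505 − 1) = max(0, 0.071) = 0.071
χ ⊗ θ = max(0, 0.103 + 0.720 − 1) = max(0, -0.177) = 0.000
(ψ ⊗ (φ ⊗ ψ)) → (χ ⊗ θ) = min(1, 1 − 0.071 + 0.000) = min(1, 0.929) = 0.929
¬((ψ ⊗ (φ ⊗ ψ)) → (χ ⊗ θ)) = 1 − 0.929 = 0.071
(φ → (χ → φ)) ⊗ ¬((ψ ⊗ (φ ⊗ ψ)) → (χ ⊗ θ)) = max(0, 1.000 + 0.071 − 1) = max(0, 0.071) = 0.071

0.071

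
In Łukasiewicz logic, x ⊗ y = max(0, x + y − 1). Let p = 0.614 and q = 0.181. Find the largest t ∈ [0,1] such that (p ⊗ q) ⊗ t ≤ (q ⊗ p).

p ⊗ q = max(0, 0.614 + 0.181 − 1) = max(0, -0.205) = 0.000
So the left factor is p ⊗ q = 0.000.
q ⊗ p = max(0, 0.181 + 0.614 − 1) = max(0, -0.205) = 0.000
So the right-hand bound is q ⊗ p = 0.000.
The residuum of the Łukasiewicz t-norm gives the supremum: min(1, 1 − 0.000 + 0.000).
1 − 0.000 + 0.000 = 1.000, so t = min(1, 1.000) = 1.000.
Check: 0.000 ⊗ 1.000 = max(0, 0.000) = 0.000 ≤ 0.000.

1.000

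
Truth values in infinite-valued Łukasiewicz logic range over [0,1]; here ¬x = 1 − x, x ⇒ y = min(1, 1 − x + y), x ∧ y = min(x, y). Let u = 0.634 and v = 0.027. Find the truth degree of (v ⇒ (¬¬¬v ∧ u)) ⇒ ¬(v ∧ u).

¬v = 1 − 0.027 = 0.973
¬¬v = 1 − 0.973 = 0.027
¬¬¬v = 1 − 0.027 = 0.973
¬¬¬v ∧ u = min(0.973, 0.634) = 0.634
v ⇒ (¬¬¬v ∧ u) = min(1, 1 − 0.027 + 0.634) = min(1, 1.607) = 1.000
v ∧ u = min(0.027, 0.634) = 0.027
¬(v ∧ u) = 1 − 0.027 = 0.973
(v ⇒ (¬¬¬v ∧ u)) ⇒ ¬(v ∧ u) = min(1, 1 − 1.000 + 0.973) = min(1, 0.973) = 0.973

0.973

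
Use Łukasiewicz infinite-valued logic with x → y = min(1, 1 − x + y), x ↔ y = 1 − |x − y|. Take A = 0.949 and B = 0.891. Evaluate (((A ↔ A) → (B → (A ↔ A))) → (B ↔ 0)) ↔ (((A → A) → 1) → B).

0.218

A ↔ A = 1 − |0.949 − 0.949| = 1 − 0.000 = 1.000
B → (A ↔ A) = min(1, 1 − 0.891 + 1.000) = min(1, 1.109) = 1.000
(A ↔ A) → (B → (A ↔ A)) = min(1, 1 − 1.000 + 1.000) = min(1, 1.000) = 1.000
B ↔ 0 = 1 − |0.891 − 0.000| = 1 − 0.891 = 0.109
((A ↔ A) → (B → (A ↔ A))) → (B ↔ 0) = min(1, 1 − 1.000 + 0.109) = min(1, 0.109) = 0.109
A → A = min(1, 1 − 0.949 + 0.949) = min(1, 1.000) = 1.000
(A → A) → 1 = min(1, 1 − 1.000 + 1.000) = min(1, 1.000) = 1.000
((A → A) → 1) → B = min(1, 1 − 1.000 + 0.891) = min(1, 0.891) = 0.891
(((A ↔ A) → (B → (A ↔ A))) → (B ↔ 0)) ↔ (((A → A) → 1) → B) = 1 − |0.109 − 0.891| = 1 − 0.782 = 0.218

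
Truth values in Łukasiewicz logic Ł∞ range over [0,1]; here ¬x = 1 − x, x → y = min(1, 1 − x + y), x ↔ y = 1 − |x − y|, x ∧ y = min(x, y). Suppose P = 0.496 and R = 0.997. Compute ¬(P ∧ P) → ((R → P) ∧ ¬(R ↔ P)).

P ∧ P = min(0.496, 0.496) = 0.496
¬(P ∧ P) = 1 − 0.496 = 0.504
R → P = min(1, 1 − 0.997 + 0.496) = min(1, 0.499) = 0.499
R ↔ P = 1 − |0.997 − 0.496| = 1 − 0.501 = 0.499
¬(R ↔ P) = 1 − 0.499 = 0.501
(R → P) ∧ ¬(R ↔ P) = min(0.499, 0.501) = 0.499
¬(P ∧ P) → ((R → P) ∧ ¬(R ↔ P)) = min(1, 1 − 0.504 + 0.499) = min(1, 0.995) = 0.995

0.995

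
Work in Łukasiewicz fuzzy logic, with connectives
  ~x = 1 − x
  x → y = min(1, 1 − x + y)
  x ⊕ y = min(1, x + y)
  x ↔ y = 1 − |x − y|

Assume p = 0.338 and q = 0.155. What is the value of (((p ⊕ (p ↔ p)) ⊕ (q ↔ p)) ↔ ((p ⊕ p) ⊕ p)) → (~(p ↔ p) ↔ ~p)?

0.338

p ↔ p = 1 − |0.338 − 0.338| = 1 − 0.000 = 1.000
p ⊕ (p ↔ p) = min(1, 0.338 + 1.000) = min(1, 1.338) = 1.000
q ↔ p = 1 − |0.155 − 0.338| = 1 − 0.183 = 0.817
(p ⊕ (p ↔ p)) ⊕ (q ↔ p) = min(1, 1.000 + 0.817) = min(1, 1.817) = 1.000
p ⊕ p = min(1, 0.338 + 0.338) = min(1, 0.676) = 0.676
(p ⊕ p) ⊕ p = min(1, 0.676 + 0.338) = min(1, 1.014) = 1.000
((p ⊕ (p ↔ p)) ⊕ (q ↔ p)) ↔ ((p ⊕ p) ⊕ p) = 1 − |1.000 − 1.000| = 1 − 0.000 = 1.000
~(p ↔ p) = 1 − 1.000 = 0.000
~p = 1 − 0.338 = 0.662
~(p ↔ p) ↔ ~p = 1 − |0.000 − 0.662| = 1 − 0.662 = 0.338
(((p ⊕ (p ↔ p)) ⊕ (q ↔ p)) ↔ ((p ⊕ p) ⊕ p)) → (~(p ↔ p) ↔ ~p) = min(1, 1 − 1.000 + 0.338) = min(1, 0.338) = 0.338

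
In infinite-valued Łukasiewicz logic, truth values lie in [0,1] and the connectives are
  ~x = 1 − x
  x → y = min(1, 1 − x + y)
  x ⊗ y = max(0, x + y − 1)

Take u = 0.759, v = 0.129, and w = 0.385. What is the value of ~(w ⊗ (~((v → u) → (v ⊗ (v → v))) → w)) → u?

v → u = min(1, 1 − 0.129 + 0.759) = min(1, 1.630) = 1.000
v → v = min(1, 1 − 0.129 + 0.129) = min(1, 1.000) = 1.000
v ⊗ (v → v) = max(0, 0.129 + 1.000 − 1) = max(0, 0.129) = 0.129
(v → u) → (v ⊗ (v → v)) = min(1, 1 − 1.000 + 0.129) = min(1, 0.129) = 0.129
~((v → u) → (v ⊗ (v → v))) = 1 − 0.129 = 0.871
~((v → u) → (v ⊗ (v → v))) → w = min(1, 1 − 0.871 + 0.385) = min(1, 0.514) = 0.514
w ⊗ (~((v → u) → (v ⊗ (v → v))) → w) = max(0, 0.385 + 0.514 − 1) = max(0, -0.101) = 0.000
~(w ⊗ (~((v → u) → (v ⊗ (v → v))) → w)) = 1 − 0.000 = 1.000
~(w ⊗ (~((v → u) → (v ⊗ (v → v))) → w)) → u = min(1, 1 − 1.000 + 0.759) = min(1, 0.759) = 0.759

0.759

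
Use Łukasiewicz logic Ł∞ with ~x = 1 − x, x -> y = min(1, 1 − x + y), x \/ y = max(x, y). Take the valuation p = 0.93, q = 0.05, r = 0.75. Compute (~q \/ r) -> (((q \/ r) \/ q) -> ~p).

0.37

~q = 1 − 0.05 = 0.95
~q \/ r = max(0.95, 0.75) = 0.95
q \/ r = max(0.05, 0.75) = 0.75
(q \/ r) \/ q = max(0.75, 0.05) = 0.75
~p = 1 − 0.93 = 0.07
((q \/ r) \/ q) -> ~p = min(1, 1 − 0.75 + 0.07) = min(1, 0.32) = 0.32
(~q \/ r) -> (((q \/ r) \/ q) -> ~p) = min(1, 1 − 0.95 + 0.32) = min(1, 0.37) = 0.37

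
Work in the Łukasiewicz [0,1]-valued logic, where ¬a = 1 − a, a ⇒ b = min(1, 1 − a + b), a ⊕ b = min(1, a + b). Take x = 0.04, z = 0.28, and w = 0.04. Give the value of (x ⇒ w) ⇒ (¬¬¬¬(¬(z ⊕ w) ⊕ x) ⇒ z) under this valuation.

x ⇒ w = min(1, 1 − 0.04 + 0.04) = min(1, 1.00) = 1.00
z ⊕ w = min(1, 0.28 + 0.04) = min(1, 0.32) = 0.32
¬(z ⊕ w) = 1 − 0.32 = 0.68
¬(z ⊕ w) ⊕ x = min(1, 0.68 + 0.04) = min(1, 0.72) = 0.72
¬(¬(z ⊕ w) ⊕ x) = 1 − 0.72 = 0.28
¬¬(¬(z ⊕ w) ⊕ x) = 1 − 0.28 = 0.72
¬¬¬(¬(z ⊕ w) ⊕ x) = 1 − 0.72 = 0.28
¬¬¬¬(¬(z ⊕ w) ⊕ x) = 1 − 0.28 = 0.72
¬¬¬¬(¬(z ⊕ w) ⊕ x) ⇒ z = min(1, 1 − 0.72 + 0.28) = min(1, 0.56) = 0.56
(x ⇒ w) ⇒ (¬¬¬¬(¬(z ⊕ w) ⊕ x) ⇒ z) = min(1, 1 − 1.00 + 0.56) = min(1, 0.56) = 0.56

0.56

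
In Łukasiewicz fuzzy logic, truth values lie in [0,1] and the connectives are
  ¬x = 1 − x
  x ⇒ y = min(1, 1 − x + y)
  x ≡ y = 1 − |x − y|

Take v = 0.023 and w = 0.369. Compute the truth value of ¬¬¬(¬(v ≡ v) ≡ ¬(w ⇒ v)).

v ≡ v = 1 − |0.023 − 0.023| = 1 − 0.000 = 1.000
¬(v ≡ v) = 1 − 1.000 = 0.000
w ⇒ v = min(1, 1 − 0.369 + 0.023) = min(1, 0.654) = 0.654
¬(w ⇒ v) = 1 − 0.654 = 0.346
¬(v ≡ v) ≡ ¬(w ⇒ v) = 1 − |0.000 − 0.346| = 1 − 0.346 = 0.654
¬(¬(v ≡ v) ≡ ¬(w ⇒ v)) = 1 − 0.654 = 0.346
¬¬(¬(v ≡ v) ≡ ¬(w ⇒ v)) = 1 − 0.346 = 0.654
¬¬¬(¬(v ≡ v) ≡ ¬(w ⇒ v)) = 1 − 0.654 = 0.346

0.346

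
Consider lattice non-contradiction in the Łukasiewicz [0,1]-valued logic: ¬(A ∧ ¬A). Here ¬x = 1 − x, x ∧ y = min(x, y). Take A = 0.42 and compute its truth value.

0.58

¬A = 1 − 0.42 = 0.58
A ∧ ¬A = min(0.42, 0.58) = 0.42
¬(A ∧ ¬A) = 1 − 0.42 = 0.58
(The value 0.58 < 1 shows this instance is not satisfied; not a Ł∞-tautology — its value is 1 − min(a, 1−a).)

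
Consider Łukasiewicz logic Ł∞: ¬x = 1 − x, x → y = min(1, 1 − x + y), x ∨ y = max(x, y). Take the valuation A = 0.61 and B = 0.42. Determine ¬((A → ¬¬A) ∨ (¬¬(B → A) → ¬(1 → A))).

0.00

¬A = 1 − 0.61 = 0.39
¬¬A = 1 − 0.39 = 0.61
A → ¬¬A = min(1, 1 − 0.61 + 0.61) = min(1, 1.00) = 1.00
B → A = min(1, 1 − 0.42 + 0.61) = min(1, 1.19) = 1.00
¬(B → A) = 1 − 1.00 = 0.00
¬¬(B → A) = 1 − 0.00 = 1.00
1 → A = min(1, 1 − 1.00 + 0.61) = min(1, 0.61) = 0.61
¬(1 → A) = 1 − 0.61 = 0.39
¬¬(B → A) → ¬(1 → A) = min(1, 1 − 1.00 + 0.39) = min(1, 0.39) = 0.39
(A → ¬¬A) ∨ (¬¬(B → A) → ¬(1 → A)) = max(1.00, 0.39) = 1.00
¬((A → ¬¬A) ∨ (¬¬(B → A) → ¬(1 → A))) = 1 − 1.00 = 0.00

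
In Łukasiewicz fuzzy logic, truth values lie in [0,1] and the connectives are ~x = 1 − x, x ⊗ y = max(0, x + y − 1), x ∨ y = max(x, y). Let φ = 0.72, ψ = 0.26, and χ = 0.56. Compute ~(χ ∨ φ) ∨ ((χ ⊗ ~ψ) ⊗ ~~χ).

0.28

χ ∨ φ = max(0.56, 0.72) = 0.72
~(χ ∨ φ) = 1 − 0.72 = 0.28
~ψ = 1 − 0.26 = 0.74
χ ⊗ ~ψ = max(0, 0.56 + 0.74 − 1) = max(0, 0.30) = 0.30
~χ = 1 − 0.56 = 0.44
~~χ = 1 − 0.44 = 0.56
(χ ⊗ ~ψ) ⊗ ~~χ = max(0, 0.30 + 0.56 − 1) = max(0, -0.14) = 0.00
~(χ ∨ φ) ∨ ((χ ⊗ ~ψ) ⊗ ~~χ) = max(0.28, 0.00) = 0.28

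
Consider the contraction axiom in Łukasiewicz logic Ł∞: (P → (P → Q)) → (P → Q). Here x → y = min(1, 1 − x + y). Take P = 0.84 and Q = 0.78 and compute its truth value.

0.94

P → Q = min(1, 1 − 0.84 + 0.78) = min(1, 0.94) = 0.94
P → (P → Q) = min(1, 1 − 0.84 + 0.94) = min(1, 1.10) = 1.00
(P → (P → Q)) → (P → Q) = min(1, 1 − 1.00 + 0.94) = min(1, 0.94) = 0.94
(The value 0.94 < 1 shows this instance is not satisfied; fails in Ł∞ (the t-norm is not idempotent).)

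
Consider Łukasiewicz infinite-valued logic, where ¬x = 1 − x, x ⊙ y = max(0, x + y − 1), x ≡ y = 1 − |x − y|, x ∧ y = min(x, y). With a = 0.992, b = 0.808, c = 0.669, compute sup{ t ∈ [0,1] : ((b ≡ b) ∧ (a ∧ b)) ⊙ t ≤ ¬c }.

0.523

b ≡ b = 1 − |0.808 − 0.808| = 1 − 0.000 = 1.000
a ∧ b = min(0.992, 0.808) = 0.808
(b ≡ b) ∧ (a ∧ b) = min(1.000, 0.808) = 0.808
So the left factor is (b ≡ b) ∧ (a ∧ b) = 0.808.
¬c = 1 − 0.669 = 0.331
So the right-hand bound is ¬c = 0.331.
The residuum of the Łukasiewicz t-norm gives the supremum: min(1, 1 − 0.808 + 0.331).
1 − 0.808 + 0.331 = 0.523, so t = min(1, 0.523) = 0.523.
Check: 0.808 ⊙ 0.523 = max(0, 0.331) = 0.331 ≤ 0.331.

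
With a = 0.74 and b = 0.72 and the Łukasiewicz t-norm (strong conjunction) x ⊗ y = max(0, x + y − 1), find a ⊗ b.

a ⊗ b = max(0, 0.74 + 0.72 − 1) = max(0, 0.46) = 0.46
For comparison, the Gödel (minimum) t-norm min(x, y) would give 0.72.

0.46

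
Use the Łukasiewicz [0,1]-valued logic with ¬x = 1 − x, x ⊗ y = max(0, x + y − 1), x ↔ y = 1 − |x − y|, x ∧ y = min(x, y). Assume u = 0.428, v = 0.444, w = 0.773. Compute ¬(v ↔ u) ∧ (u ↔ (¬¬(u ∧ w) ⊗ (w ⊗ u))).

0.016

v ↔ u = 1 − |0.444 − 0.428| = 1 − 0.016 = 0.984
¬(v ↔ u) = 1 − 0.984 = 0.016
u ∧ w = min(0.428, 0.773) = 0.428
¬(u ∧ w) = 1 − 0.428 = 0.572
¬¬(u ∧ w) = 1 − 0.572 = 0.428
w ⊗ u = max(0, 0.773 + 0.428 − 1) = max(0, 0.201) = 0.201
¬¬(u ∧ w) ⊗ (w ⊗ u) = max(0, 0.428 + 0.201 − 1) = max(0, -0.371) = 0.000
u ↔ (¬¬(u ∧ w) ⊗ (w ⊗ u)) = 1 − |0.428 − 0.000| = 1 − 0.428 = 0.572
¬(v ↔ u) ∧ (u ↔ (¬¬(u ∧ w) ⊗ (w ⊗ u))) = min(0.016, 0.572) = 0.016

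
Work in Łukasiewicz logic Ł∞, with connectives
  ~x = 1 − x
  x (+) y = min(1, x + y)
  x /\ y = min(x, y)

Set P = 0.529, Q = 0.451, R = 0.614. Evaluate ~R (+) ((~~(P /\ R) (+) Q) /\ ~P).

0.857

~R = 1 − 0.614 = 0.386
P /\ R = min(0.529, 0.614) = 0.529
~(P /\ R) = 1 − 0.529 = 0.471
~~(P /\ R) = 1 − 0.471 = 0.529
~~(P /\ R) (+) Q = min(1, 0.529 + 0.451) = min(1, 0.980) = 0.980
~P = 1 − 0.529 = 0.471
(~~(P /\ R) (+) Q) /\ ~P = min(0.980, 0.471) = 0.471
~R (+) ((~~(P /\ R) (+) Q) /\ ~P) = min(1, 0.386 + 0.471) = min(1, 0.857) = 0.857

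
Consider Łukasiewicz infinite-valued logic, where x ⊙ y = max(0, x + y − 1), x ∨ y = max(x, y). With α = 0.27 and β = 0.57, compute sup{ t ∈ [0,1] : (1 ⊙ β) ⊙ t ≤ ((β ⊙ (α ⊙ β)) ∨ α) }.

1 ⊙ β = max(0, 1.00 + 0.57 − 1) = max(0, 0.57) = 0.57
So the left factor is 1 ⊙ β = 0.57.
α ⊙ β = max(0, 0.27 + 0.57 − 1) = max(0, -0.16) = 0.00
β ⊙ (α ⊙ β) = max(0, 0.57 + 0.00 − 1) = max(0, -0.43) = 0.00
(β ⊙ (α ⊙ β)) ∨ α = max(0.00, 0.27) = 0.27
So the right-hand bound is (β ⊙ (α ⊙ β)) ∨ α = 0.27.
The residuum of the Łukasiewicz t-norm gives the supremum: min(1, 1 − 0.57 + 0.27).
1 − 0.57 + 0.27 = 0.70, so t = min(1, 0.70) = 0.70.
Check: 0.57 ⊙ 0.70 = max(0, 0.27) = 0.27 ≤ 0.27.

0.70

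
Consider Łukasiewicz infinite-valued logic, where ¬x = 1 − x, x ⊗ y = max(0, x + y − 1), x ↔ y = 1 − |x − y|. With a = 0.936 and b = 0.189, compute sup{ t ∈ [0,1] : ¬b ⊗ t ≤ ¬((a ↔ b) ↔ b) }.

¬b = 1 − 0.189 = 0.811
So the left factor is ¬b = 0.811.
a ↔ b = 1 − |0.936 − 0.189| = 1 − 0.747 = 0.253
(a ↔ b) ↔ b = 1 − |0.253 − 0.189| = 1 − 0.064 = 0.936
¬((a ↔ b) ↔ b) = 1 − 0.936 = 0.064
So the right-hand bound is ¬((a ↔ b) ↔ b) = 0.064.
The residuum of the Łukasiewicz t-norm gives the supremum: min(1, 1 − 0.811 + 0.064).
1 − 0.811 + 0.064 = 0.253, so t = min(1, 0.253) = 0.253.
Check: 0.811 ⊗ 0.253 = max(0, 0.064) = 0.064 ≤ 0.064.

0.253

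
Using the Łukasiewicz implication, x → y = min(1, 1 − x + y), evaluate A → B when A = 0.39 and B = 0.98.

1.00

A → B = min(1, 1 − 0.39 + 0.98) = min(1, 1.59) = 1.00
For comparison, the Gödel implication (1 if x ≤ y else y) would give 1.00.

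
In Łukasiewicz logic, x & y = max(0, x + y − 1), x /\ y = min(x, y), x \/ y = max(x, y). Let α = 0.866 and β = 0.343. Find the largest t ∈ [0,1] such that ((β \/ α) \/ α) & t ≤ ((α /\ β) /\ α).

0.477

β \/ α = max(0.343, 0.866) = 0.866
(β \/ α) \/ α = max(0.866, 0.866) = 0.866
So the left factor is (β \/ α) \/ α = 0.866.
α /\ β = min(0.866, 0.343) = 0.343
(α /\ β) /\ α = min(0.343, 0.866) = 0.343
So the right-hand bound is (α /\ β) /\ α = 0.343.
The residuum of the Łukasiewicz t-norm gives the supremum: min(1, 1 − 0.866 + 0.343).
1 − 0.866 + 0.343 = 0.477, so t = min(1, 0.477) = 0.477.
Check: 0.866 & 0.477 = max(0, 0.343) = 0.343 ≤ 0.343.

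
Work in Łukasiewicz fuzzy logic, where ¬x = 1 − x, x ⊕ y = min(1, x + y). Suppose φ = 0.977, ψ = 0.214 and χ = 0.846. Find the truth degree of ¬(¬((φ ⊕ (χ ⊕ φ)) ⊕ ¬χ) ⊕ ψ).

χ ⊕ φ = min(1, 0.846 + 0.977) = min(1, 1.823) = 1.000
φ ⊕ (χ ⊕ φ) = min(1, 0.977 + 1.000) = min(1, 1.977) = 1.000
¬χ = 1 − 0.846 = 0.154
(φ ⊕ (χ ⊕ φ)) ⊕ ¬χ = min(1, 1.000 + 0.154) = min(1, 1.154) = 1.000
¬((φ ⊕ (χ ⊕ φ)) ⊕ ¬χ) = 1 − 1.000 = 0.000
¬((φ ⊕ (χ ⊕ φ)) ⊕ ¬χ) ⊕ ψ = min(1, 0.000 + 0.214) = min(1, 0.214) = 0.214
¬(¬((φ ⊕ (χ ⊕ φ)) ⊕ ¬χ) ⊕ ψ) = 1 − 0.214 = 0.786

0.786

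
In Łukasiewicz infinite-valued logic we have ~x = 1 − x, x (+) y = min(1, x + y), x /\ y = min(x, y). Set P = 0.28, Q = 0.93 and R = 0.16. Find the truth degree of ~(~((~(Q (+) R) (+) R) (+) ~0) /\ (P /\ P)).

1.00

Q (+) R = min(1, 0.93 + 0.16) = min(1, 1.09) = 1.00
~(Q (+) R) = 1 − 1.00 = 0.00
~(Q (+) R) (+) R = min(1, 0.00 + 0.16) = min(1, 0.16) = 0.16
~0 = 1 − 0.00 = 1.00
(~(Q (+) R) (+) R) (+) ~0 = min(1, 0.16 + 1.00) = min(1, 1.16) = 1.00
~((~(Q (+) R) (+) R) (+) ~0) = 1 − 1.00 = 0.00
P /\ P = min(0.28, 0.28) = 0.28
~((~(Q (+) R) (+) R) (+) ~0) /\ (P /\ P) = min(0.00, 0.28) = 0.00
~(~((~(Q (+) R) (+) R) (+) ~0) /\ (P /\ P)) = 1 − 0.00 = 1.00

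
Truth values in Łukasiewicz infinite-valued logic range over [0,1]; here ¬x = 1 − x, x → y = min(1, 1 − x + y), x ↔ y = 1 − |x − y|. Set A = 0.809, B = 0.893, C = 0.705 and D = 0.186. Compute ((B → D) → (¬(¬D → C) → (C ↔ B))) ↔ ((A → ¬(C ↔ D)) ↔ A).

0.901

B → D = min(1, 1 − 0.893 + 0.186) = min(1, 0.293) = 0.293
¬D = 1 − 0.186 = 0.814
¬D → C = min(1, 1 − 0.814 + 0.705) = min(1, 0.891) = 0.891
¬(¬D → C) = 1 − 0.891 = 0.109
C ↔ B = 1 − |0.705 − 0.893| = 1 − 0.188 = 0.812
¬(¬D → C) → (C ↔ B) = min(1, 1 − 0.109 + 0.812) = min(1, 1.703) = 1.000
(B → D) → (¬(¬D → C) → (C ↔ B)) = min(1, 1 − 0.293 + 1.000) = min(1, 1.707) = 1.000
C ↔ D = 1 − |0.705 − 0.186| = 1 − 0.519 = 0.481
¬(C ↔ D) = 1 − 0.481 = 0.519
A → ¬(C ↔ D) = min(1, 1 − 0.809 + 0.519) = min(1, 0.710) = 0.710
(A → ¬(C ↔ D)) ↔ A = 1 − |0.710 − 0.809| = 1 − 0.099 = 0.901
((B → D) → (¬(¬D → C) → (C ↔ B))) ↔ ((A → ¬(C ↔ D)) ↔ A) = 1 − |1.000 − 0.901| = 1 − 0.099 = 0.901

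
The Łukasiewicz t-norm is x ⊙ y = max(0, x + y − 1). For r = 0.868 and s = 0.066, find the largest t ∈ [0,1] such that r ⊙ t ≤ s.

0.198

The residuum of the Łukasiewicz t-norm gives the supremum: min(1, 1 − 0.868 + 0.066).
1 − 0.868 + 0.066 = 0.198, so t = min(1, 0.198) = 0.198.
Check: 0.868 ⊙ 0.198 = max(0, 0.066) = 0.066 ≤ 0.066.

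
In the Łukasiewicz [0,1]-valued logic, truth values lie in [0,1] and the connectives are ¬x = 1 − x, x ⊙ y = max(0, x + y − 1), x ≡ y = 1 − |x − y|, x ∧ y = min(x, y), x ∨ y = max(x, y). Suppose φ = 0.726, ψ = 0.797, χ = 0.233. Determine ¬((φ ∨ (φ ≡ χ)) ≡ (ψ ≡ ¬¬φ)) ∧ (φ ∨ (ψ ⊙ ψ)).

0.203

φ ≡ χ = 1 − |0.726 − 0.233| = 1 − 0.493 = 0.507
φ ∨ (φ ≡ χ) = max(0.726, 0.507) = 0.726
¬φ = 1 − 0.726 = 0.274
¬¬φ = 1 − 0.274 = 0.726
ψ ≡ ¬¬φ = 1 − |0.797 − 0.726| = 1 − 0.071 = 0.929
(φ ∨ (φ ≡ χ)) ≡ (ψ ≡ ¬¬φ) = 1 − |0.726 − 0.929| = 1 − 0.203 = 0.797
¬((φ ∨ (φ ≡ χ)) ≡ (ψ ≡ ¬¬φ)) = 1 − 0.797 = 0.203
ψ ⊙ ψ = max(0, 0.797 + 0.797 − 1) = max(0, 0.594) = 0.594
φ ∨ (ψ ⊙ ψ) = max(0.726, 0.594) = 0.726
¬((φ ∨ (φ ≡ χ)) ≡ (ψ ≡ ¬¬φ)) ∧ (φ ∨ (ψ ⊙ ψ)) = min(0.203, 0.726) = 0.203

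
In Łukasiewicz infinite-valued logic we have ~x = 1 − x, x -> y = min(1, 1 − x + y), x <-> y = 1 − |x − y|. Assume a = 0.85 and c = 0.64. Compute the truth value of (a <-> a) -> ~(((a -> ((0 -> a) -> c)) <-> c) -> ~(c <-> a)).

0.64

a <-> a = 1 − |0.85 − 0.85| = 1 − 0.00 = 1.00
0 -> a = min(1, 1 − 0.00 + 0.85) = min(1, 1.85) = 1.00
(0 -> a) -> c = min(1, 1 − 1.00 + 0.64) = min(1, 0.64) = 0.64
a -> ((0 -> a) -> c) = min(1, 1 − 0.85 + 0.64) = min(1, 0.79) = 0.79
(a -> ((0 -> a) -> c)) <-> c = 1 − |0.79 − 0.64| = 1 − 0.15 = 0.85
c <-> a = 1 − |0.64 − 0.85| = 1 − 0.21 = 0.79
~(c <-> a) = 1 − 0.79 = 0.21
((a -> ((0 -> a) -> c)) <-> c) -> ~(c <-> a) = min(1, 1 − 0.85 + 0.21) = min(1, 0.36) = 0.36
~(((a -> ((0 -> a) -> c)) <-> c) -> ~(c <-> a)) = 1 − 0.36 = 0.64
(a <-> a) -> ~(((a -> ((0 -> a) -> c)) <-> c) -> ~(c <-> a)) = min(1, 1 − 1.00 + 0.64) = min(1, 0.64) = 0.64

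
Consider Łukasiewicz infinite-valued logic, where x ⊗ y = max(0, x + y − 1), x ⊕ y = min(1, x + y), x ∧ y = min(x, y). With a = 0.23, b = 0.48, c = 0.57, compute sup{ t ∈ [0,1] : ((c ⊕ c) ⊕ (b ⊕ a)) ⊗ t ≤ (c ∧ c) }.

c ⊕ c = min(1, 0.57 + 0.57) = min(1, 1.14) = 1.00
b ⊕ a = min(1, 0.48 + 0.23) = min(1, 0.71) = 0.71
(c ⊕ c) ⊕ (b ⊕ a) = min(1, 1.00 + 0.71) = min(1, 1.71) = 1.00
So the left factor is (c ⊕ c) ⊕ (b ⊕ a) = 1.00.
c ∧ c = min(0.57, 0.57) = 0.57
So the right-hand bound is c ∧ c = 0.57.
The residuum of the Łukasiewicz t-norm gives the supremum: min(1, 1 − 1.00 + 0.57).
1 − 1.00 + 0.57 = 0.57, so t = min(1, 0.57) = 0.57.
Check: 1.00 ⊗ 0.57 = max(0, 0.57) = 0.57 ≤ 0.57.

0.57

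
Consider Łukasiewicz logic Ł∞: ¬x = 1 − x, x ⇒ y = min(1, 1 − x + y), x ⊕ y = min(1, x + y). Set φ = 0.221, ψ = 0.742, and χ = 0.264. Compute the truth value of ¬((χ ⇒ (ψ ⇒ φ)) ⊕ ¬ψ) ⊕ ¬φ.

ψ ⇒ φ = min(1, 1 − 0.742 + 0.221) = min(1, 0.479) = 0.479
χ ⇒ (ψ ⇒ φ) = min(1, 1 − 0.264 + 0.479) = min(1, 1.215) = 1.000
¬ψ = 1 − 0.742 = 0.258
(χ ⇒ (ψ ⇒ φ)) ⊕ ¬ψ = min(1, 1.000 + 0.258) = min(1, 1.258) = 1.000
¬((χ ⇒ (ψ ⇒ φ)) ⊕ ¬ψ) = 1 − 1.000 = 0.000
¬φ = 1 − 0.221 = 0.779
¬((χ ⇒ (ψ ⇒ φ)) ⊕ ¬ψ) ⊕ ¬φ = min(1, 0.000 + 0.779) = min(1, 0.779) = 0.779

0.779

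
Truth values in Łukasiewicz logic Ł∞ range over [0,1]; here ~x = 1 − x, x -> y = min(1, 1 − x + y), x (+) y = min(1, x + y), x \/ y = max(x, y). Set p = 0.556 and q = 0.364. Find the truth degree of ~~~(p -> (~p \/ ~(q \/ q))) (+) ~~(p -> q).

0.808

~p = 1 − 0.556 = 0.444
q \/ q = max(0.364, 0.364) = 0.364
~(q \/ q) = 1 − 0.364 = 0.636
~p \/ ~(q \/ q) = max(0.444, 0.636) = 0.636
p -> (~p \/ ~(q \/ q)) = min(1, 1 − 0.556 + 0.636) = min(1, 1.080) = 1.000
~(p -> (~p \/ ~(q \/ q))) = 1 − 1.000 = 0.000
~~(p -> (~p \/ ~(q \/ q))) = 1 − 0.000 = 1.000
~~~(p -> (~p \/ ~(q \/ q))) = 1 − 1.000 = 0.000
p -> q = min(1, 1 − 0.556 + 0.364) = min(1, 0.808) = 0.808
~(p -> q) = 1 − 0.808 = 0.192
~~(p -> q) = 1 − 0.192 = 0.808
~~~(p -> (~p \/ ~(q \/ q))) (+) ~~(p -> q) = min(1, 0.000 + 0.808) = min(1, 0.808) = 0.808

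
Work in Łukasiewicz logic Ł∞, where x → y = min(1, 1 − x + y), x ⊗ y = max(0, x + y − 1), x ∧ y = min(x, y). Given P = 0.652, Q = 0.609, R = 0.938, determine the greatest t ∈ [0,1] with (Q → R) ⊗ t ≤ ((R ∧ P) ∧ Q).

0.609

Q → R = min(1, 1 − 0.609 + 0.938) = min(1, 1.329) = 1.000
So the left factor is Q → R = 1.000.
R ∧ P = min(0.938, 0.652) = 0.652
(R ∧ P) ∧ Q = min(0.652, 0.609) = 0.609
So the right-hand bound is (R ∧ P) ∧ Q = 0.609.
The residuum of the Łukasiewicz t-norm gives the supremum: min(1, 1 − 1.000 + 0.609).
1 − 1.000 + 0.609 = 0.609, so t = min(1, 0.609) = 0.609.
Check: 1.000 ⊗ 0.609 = max(0, 0.609) = 0.609 ≤ 0.609.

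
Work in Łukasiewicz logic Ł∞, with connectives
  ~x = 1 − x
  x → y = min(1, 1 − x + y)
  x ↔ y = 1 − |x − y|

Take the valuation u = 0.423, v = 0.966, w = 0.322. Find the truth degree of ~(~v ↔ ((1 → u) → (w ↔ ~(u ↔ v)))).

~v = 1 − 0.966 = 0.034
1 → u = min(1, 1 − 1.000 + 0.423) = min(1, 0.423) = 0.423
u ↔ v = 1 − |0.423 − 0.966| = 1 − 0.543 = 0.457
~(u ↔ v) = 1 − 0.457 = 0.543
w ↔ ~(u ↔ v) = 1 − |0.322 − 0.543| = 1 − 0.221 = 0.779
(1 → u) → (w ↔ ~(u ↔ v)) = min(1, 1 − 0.423 + 0.779) = min(1, 1.356) = 1.000
~v ↔ ((1 → u) → (w ↔ ~(u ↔ v))) = 1 − |0.034 − 1.000| = 1 − 0.966 = 0.034
~(~v ↔ ((1 → u) → (w ↔ ~(u ↔ v)))) = 1 − 0.034 = 0.966

0.966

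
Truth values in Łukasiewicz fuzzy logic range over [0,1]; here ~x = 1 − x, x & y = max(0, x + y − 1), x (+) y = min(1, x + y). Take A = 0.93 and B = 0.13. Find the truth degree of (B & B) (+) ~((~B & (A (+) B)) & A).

0.20

B & B = max(0, 0.13 + 0.13 − 1) = max(0, -0.74) = 0.00
~B = 1 − 0.13 = 0.87
A (+) B = min(1, 0.93 + 0.13) = min(1, 1.06) = 1.00
~B & (A (+) B) = max(0, 0.87 + 1.00 − 1) = max(0, 0.87) = 0.87
(~B & (A (+) B)) & A = max(0, 0.87 + 0.93 − 1) = max(0, 0.80) = 0.80
~((~B & (A (+) B)) & A) = 1 − 0.80 = 0.20
(B & B) (+) ~((~B & (A (+) B)) & A) = min(1, 0.00 + 0.20) = min(1, 0.20) = 0.20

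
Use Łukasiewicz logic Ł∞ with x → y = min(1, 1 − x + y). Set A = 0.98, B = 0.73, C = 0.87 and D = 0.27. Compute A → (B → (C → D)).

C → D = min(1, 1 − 0.87 + 0.27) = min(1, 0.40) = 0.40
B → (C → D) = min(1, 1 − 0.73 + 0.40) = min(1, 0.67) = 0.67
A → (B → (C → D)) = min(1, 1 − 0.98 + 0.67) = min(1, 0.69) = 0.69

0.69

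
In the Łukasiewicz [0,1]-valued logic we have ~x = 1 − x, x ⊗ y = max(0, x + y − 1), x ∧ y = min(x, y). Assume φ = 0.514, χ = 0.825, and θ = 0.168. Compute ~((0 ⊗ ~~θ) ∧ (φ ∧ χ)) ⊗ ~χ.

0.175

~θ = 1 − 0.168 = 0.832
~~θ = 1 − 0.832 = 0.168
0 ⊗ ~~θ = max(0, 0.000 + 0.168 − 1) = max(0, -0.832) = 0.000
φ ∧ χ = min(0.514, 0.825) = 0.514
(0 ⊗ ~~θ) ∧ (φ ∧ χ) = min(0.000, 0.514) = 0.000
~((0 ⊗ ~~θ) ∧ (φ ∧ χ)) = 1 − 0.000 = 1.000
~χ = 1 − 0.825 = 0.175
~((0 ⊗ ~~θ) ∧ (φ ∧ χ)) ⊗ ~χ = max(0, 1.000 + 0.175 − 1) = max(0, 0.175) = 0.175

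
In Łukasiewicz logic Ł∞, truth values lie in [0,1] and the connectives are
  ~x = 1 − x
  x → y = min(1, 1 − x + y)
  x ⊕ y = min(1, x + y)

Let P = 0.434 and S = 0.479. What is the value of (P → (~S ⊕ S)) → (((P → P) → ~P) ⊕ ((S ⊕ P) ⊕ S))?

~S = 1 − 0.479 = 0.521
~S ⊕ S = min(1, 0.521 + 0.479) = min(1, 1.000) = 1.000
P → (~S ⊕ S) = min(1, 1 − 0.434 + 1.000) = min(1, 1.566) = 1.000
P → P = min(1, 1 − 0.434 + 0.434) = min(1, 1.000) = 1.000
~P = 1 − 0.434 = 0.566
(P → P) → ~P = min(1, 1 − 1.000 + 0.566) = min(1, 0.566) = 0.566
S ⊕ P = min(1, 0.479 + 0.434) = min(1, 0.913) = 0.913
(S ⊕ P) ⊕ S = min(1, 0.913 + 0.479) = min(1, 1.392) = 1.000
((P → P) → ~P) ⊕ ((S ⊕ P) ⊕ S) = min(1, 0.566 + 1.000) = min(1, 1.566) = 1.000
(P → (~S ⊕ S)) → (((P → P) → ~P) ⊕ ((S ⊕ P) ⊕ S)) = min(1, 1 − 1.000 + 1.000) = min(1, 1.000) = 1.000

1.000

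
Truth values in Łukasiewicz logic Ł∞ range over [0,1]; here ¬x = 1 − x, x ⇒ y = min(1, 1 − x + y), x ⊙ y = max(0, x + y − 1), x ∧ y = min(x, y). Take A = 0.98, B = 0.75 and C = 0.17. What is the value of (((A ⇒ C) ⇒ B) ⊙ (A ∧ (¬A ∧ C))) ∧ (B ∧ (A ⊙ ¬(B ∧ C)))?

A ⇒ C = min(1, 1 − 0.98 + 0.17) = min(1, 0.19) = 0.19
(A ⇒ C) ⇒ B = min(1, 1 − 0.19 + 0.75) = min(1, 1.56) = 1.00
¬A = 1 − 0.98 = 0.02
¬A ∧ C = min(0.02, 0.17) = 0.02
A ∧ (¬A ∧ C) = min(0.98, 0.02) = 0.02
((A ⇒ C) ⇒ B) ⊙ (A ∧ (¬A ∧ C)) = max(0, 1.00 + 0.02 − 1) = max(0, 0.02) = 0.02
B ∧ C = min(0.75, 0.17) = 0.17
¬(B ∧ C) = 1 − 0.17 = 0.83
A ⊙ ¬(B ∧ C) = max(0, 0.98 + 0.83 − 1) = max(0, 0.81) = 0.81
B ∧ (A ⊙ ¬(B ∧ C)) = min(0.75, 0.81) = 0.75
(((A ⇒ C) ⇒ B) ⊙ (A ∧ (¬A ∧ C))) ∧ (B ∧ (A ⊙ ¬(B ∧ C))) = min(0.02, 0.75) = 0.02

0.02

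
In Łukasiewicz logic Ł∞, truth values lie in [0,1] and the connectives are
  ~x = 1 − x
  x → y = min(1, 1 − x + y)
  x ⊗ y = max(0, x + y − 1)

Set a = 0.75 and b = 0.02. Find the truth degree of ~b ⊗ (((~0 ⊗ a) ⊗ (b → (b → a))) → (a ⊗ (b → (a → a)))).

0.98

~b = 1 − 0.02 = 0.98
~0 = 1 − 0.00 = 1.00
~0 ⊗ a = max(0, 1.00 + 0.75 − 1) = max(0, 0.75) = 0.75
b → a = min(1, 1 − 0.02 + 0.75) = min(1, 1.73) = 1.00
b → (b → a) = min(1, 1 − 0.02 + 1.00) = min(1, 1.98) = 1.00
(~0 ⊗ a) ⊗ (b → (b → a)) = max(0, 0.75 + 1.00 − 1) = max(0, 0.75) = 0.75
a → a = min(1, 1 − 0.75 + 0.75) = min(1, 1.00) = 1.00
b → (a → a) = min(1, 1 − 0.02 + 1.00) = min(1, 1.98) = 1.00
a ⊗ (b → (a → a)) = max(0, 0.75 + 1.00 − 1) = max(0, 0.75) = 0.75
((~0 ⊗ a) ⊗ (b → (b → a))) → (a ⊗ (b → (a → a))) = min(1, 1 − 0.75 + 0.75) = min(1, 1.00) = 1.00
~b ⊗ (((~0 ⊗ a) ⊗ (b → (b → a))) → (a ⊗ (b → (a → a)))) = max(0, 0.98 + 1.00 − 1) = max(0, 0.98) = 0.98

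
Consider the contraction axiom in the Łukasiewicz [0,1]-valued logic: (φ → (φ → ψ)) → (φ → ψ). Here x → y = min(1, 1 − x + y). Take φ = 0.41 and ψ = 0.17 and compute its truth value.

0.76

φ → ψ = min(1, 1 − 0.41 + 0.17) = min(1, 0.76) = 0.76
φ → (φ → ψ) = min(1, 1 − 0.41 + 0.76) = min(1, 1.35) = 1.00
(φ → (φ → ψ)) → (φ → ψ) = min(1, 1 − 1.00 + 0.76) = min(1, 0.76) = 0.76
(The value 0.76 < 1 shows this instance is not satisfied; fails in Ł∞ (the t-norm is not idempotent).)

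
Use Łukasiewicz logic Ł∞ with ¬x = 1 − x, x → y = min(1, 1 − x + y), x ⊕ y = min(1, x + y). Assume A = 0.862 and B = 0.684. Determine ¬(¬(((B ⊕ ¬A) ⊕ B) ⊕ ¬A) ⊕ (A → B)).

0.178

¬A = 1 − 0.862 = 0.138
B ⊕ ¬A = min(1, 0.684 + 0.138) = min(1, 0.822) = 0.822
(B ⊕ ¬A) ⊕ B = min(1, 0.822 + 0.684) = min(1, 1.506) = 1.000
((B ⊕ ¬A) ⊕ B) ⊕ ¬A = min(1, 1.000 + 0.138) = min(1, 1.138) = 1.000
¬(((B ⊕ ¬A) ⊕ B) ⊕ ¬A) = 1 − 1.000 = 0.000
A → B = min(1, 1 − 0.862 + 0.684) = min(1, 0.822) = 0.822
¬(((B ⊕ ¬A) ⊕ B) ⊕ ¬A) ⊕ (A → B) = min(1, 0.000 + 0.822) = min(1, 0.822) = 0.822
¬(¬(((B ⊕ ¬A) ⊕ B) ⊕ ¬A) ⊕ (A → B)) = 1 − 0.822 = 0.178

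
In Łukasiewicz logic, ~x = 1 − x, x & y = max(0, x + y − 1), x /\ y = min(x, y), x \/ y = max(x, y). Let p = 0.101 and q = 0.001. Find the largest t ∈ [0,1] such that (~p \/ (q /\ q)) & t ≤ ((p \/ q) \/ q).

0.202

~p = 1 − 0.101 = 0.899
q /\ q = min(0.001, 0.001) = 0.001
~p \/ (q /\ q) = max(0.899, 0.001) = 0.899
So the left factor is ~p \/ (q /\ q) = 0.899.
p \/ q = max(0.101, 0.001) = 0.101
(p \/ q) \/ q = max(0.101, 0.001) = 0.101
So the right-hand bound is (p \/ q) \/ q = 0.101.
The residuum of the Łukasiewicz t-norm gives the supremum: min(1, 1 − 0.899 + 0.101).
1 − 0.899 + 0.101 = 0.202, so t = min(1, 0.202) = 0.202.
Check: 0.899 & 0.202 = max(0, 0.101) = 0.101 ≤ 0.101.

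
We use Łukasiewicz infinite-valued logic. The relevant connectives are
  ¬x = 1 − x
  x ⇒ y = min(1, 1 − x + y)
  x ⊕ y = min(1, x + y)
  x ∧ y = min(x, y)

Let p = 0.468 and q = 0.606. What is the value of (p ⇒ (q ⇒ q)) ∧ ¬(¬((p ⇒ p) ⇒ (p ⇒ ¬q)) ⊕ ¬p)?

q ⇒ q = min(1, 1 − 0.606 + 0.606) = min(1, 1.000) = 1.000
p ⇒ (q ⇒ q) = min(1, 1 − 0.468 + 1.000) = min(1, 1.532) = 1.000
p ⇒ p = min(1, 1 − 0.468 + 0.468) = min(1, 1.000) = 1.000
¬q = 1 − 0.606 = 0.394
p ⇒ ¬q = min(1, 1 − 0.468 + 0.394) = min(1, 0.926) = 0.926
(p ⇒ p) ⇒ (p ⇒ ¬q) = min(1, 1 − 1.000 + 0.926) = min(1, 0.926) = 0.926
¬((p ⇒ p) ⇒ (p ⇒ ¬q)) = 1 − 0.926 = 0.074
¬p = 1 − 0.468 = 0.532
¬((p ⇒ p) ⇒ (p ⇒ ¬q)) ⊕ ¬p = min(1, 0.074 + 0.532) = min(1, 0.606) = 0.606
¬(¬((p ⇒ p) ⇒ (p ⇒ ¬q)) ⊕ ¬p) = 1 − 0.606 = 0.394
(p ⇒ (q ⇒ q)) ∧ ¬(¬((p ⇒ p) ⇒ (p ⇒ ¬q)) ⊕ ¬p) = min(1.000, 0.394) = 0.394

0.394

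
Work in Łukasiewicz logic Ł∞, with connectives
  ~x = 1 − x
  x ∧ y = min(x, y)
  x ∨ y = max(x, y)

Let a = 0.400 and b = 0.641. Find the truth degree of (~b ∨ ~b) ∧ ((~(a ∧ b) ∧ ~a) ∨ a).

~b = 1 − 0.641 = 0.359
~b ∨ ~b = max(0.359, 0.359) = 0.359
a ∧ b = min(0.400, 0.641) = 0.400
~(a ∧ b) = 1 − 0.400 = 0.600
~a = 1 − 0.400 = 0.600
~(a ∧ b) ∧ ~a = min(0.600, 0.600) = 0.600
(~(a ∧ b) ∧ ~a) ∨ a = max(0.600, 0.400) = 0.600
(~b ∨ ~b) ∧ ((~(a ∧ b) ∧ ~a) ∨ a) = min(0.359, 0.600) = 0.359

0.359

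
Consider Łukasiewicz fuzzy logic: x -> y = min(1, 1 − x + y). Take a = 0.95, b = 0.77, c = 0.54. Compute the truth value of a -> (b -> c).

b -> c = min(1, 1 − 0.77 + 0.54) = min(1, 0.77) = 0.77
a -> (b -> c) = min(1, 1 − 0.95 + 0.77) = min(1, 0.82) = 0.82

0.82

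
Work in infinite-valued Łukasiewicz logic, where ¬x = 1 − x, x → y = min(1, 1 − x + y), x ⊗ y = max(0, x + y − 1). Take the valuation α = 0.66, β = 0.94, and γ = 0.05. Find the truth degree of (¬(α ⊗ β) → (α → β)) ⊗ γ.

0.05

α ⊗ β = max(0, 0.66 + 0.94 − 1) = max(0, 0.60) = 0.60
¬(α ⊗ β) = 1 − 0.60 = 0.40
α → β = min(1, 1 − 0.66 + 0.94) = min(1, 1.28) = 1.00
¬(α ⊗ β) → (α → β) = min(1, 1 − 0.40 + 1.00) = min(1, 1.60) = 1.00
(¬(α ⊗ β) → (α → β)) ⊗ γ = max(0, 1.00 + 0.05 − 1) = max(0, 0.05) = 0.05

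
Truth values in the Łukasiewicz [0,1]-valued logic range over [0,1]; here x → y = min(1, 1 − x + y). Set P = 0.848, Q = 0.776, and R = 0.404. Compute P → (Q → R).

0.780

Q → R = min(1, 1 − 0.776 + 0.404) = min(1, 0.628) = 0.628
P → (Q → R) = min(1, 1 − 0.848 + 0.628) = min(1, 0.780) = 0.780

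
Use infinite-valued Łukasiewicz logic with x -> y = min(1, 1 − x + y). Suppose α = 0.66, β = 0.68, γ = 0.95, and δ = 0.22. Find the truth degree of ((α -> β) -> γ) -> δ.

α -> β = min(1, 1 − 0.66 + 0.68) = min(1, 1.02) = 1.00
(α -> β) -> γ = min(1, 1 − 1.00 + 0.95) = min(1, 0.95) = 0.95
((α -> β) -> γ) -> δ = min(1, 1 − 0.95 + 0.22) = min(1, 0.27) = 0.27

0.27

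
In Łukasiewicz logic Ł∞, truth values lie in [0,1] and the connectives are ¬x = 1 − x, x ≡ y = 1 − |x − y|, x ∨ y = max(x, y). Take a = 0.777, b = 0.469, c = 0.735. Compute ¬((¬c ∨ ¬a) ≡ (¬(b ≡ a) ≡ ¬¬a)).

0.266

¬c = 1 − 0.735 = 0.265
¬a = 1 − 0.777 = 0.223
¬c ∨ ¬a = max(0.265, 0.223) = 0.265
b ≡ a = 1 − |0.469 − 0.777| = 1 − 0.308 = 0.692
¬(b ≡ a) = 1 − 0.692 = 0.308
¬¬a = 1 − 0.223 = 0.777
¬(b ≡ a) ≡ ¬¬a = 1 − |0.308 − 0.777| = 1 − 0.469 = 0.531
(¬c ∨ ¬a) ≡ (¬(b ≡ a) ≡ ¬¬a) = 1 − |0.265 − 0.531| = 1 − 0.266 = 0.734
¬((¬c ∨ ¬a) ≡ (¬(b ≡ a) ≡ ¬¬a)) = 1 − 0.734 = 0.266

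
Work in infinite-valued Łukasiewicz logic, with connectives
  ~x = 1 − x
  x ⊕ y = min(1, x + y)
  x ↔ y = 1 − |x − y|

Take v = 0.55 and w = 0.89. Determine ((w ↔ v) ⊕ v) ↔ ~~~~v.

w ↔ v = 1 − |0.89 − 0.55| = 1 − 0.34 = 0.66
(w ↔ v) ⊕ v = min(1, 0.66 + 0.55) = min(1, 1.21) = 1.00
~v = 1 − 0.55 = 0.45
~~v = 1 − 0.45 = 0.55
~~~v = 1 − 0.55 = 0.45
~~~~v = 1 − 0.45 = 0.55
((w ↔ v) ⊕ v) ↔ ~~~~v = 1 − |1.00 − 0.55| = 1 − 0.45 = 0.55

0.55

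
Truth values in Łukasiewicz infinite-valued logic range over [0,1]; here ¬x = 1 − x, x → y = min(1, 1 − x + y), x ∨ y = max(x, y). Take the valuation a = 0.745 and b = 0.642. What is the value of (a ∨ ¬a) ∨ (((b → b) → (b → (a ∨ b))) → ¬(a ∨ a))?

¬a = 1 − 0.745 = 0.255
a ∨ ¬a = max(0.745, 0.255) = 0.745
b → b = min(1, 1 − 0.642 + 0.642) = min(1, 1.000) = 1.000
a ∨ b = max(0.745, 0.642) = 0.745
b → (a ∨ b) = min(1, 1 − 0.642 + 0.745) = min(1, 1.103) = 1.000
(b → b) → (b → (a ∨ b)) = min(1, 1 − 1.000 + 1.000) = min(1, 1.000) = 1.000
a ∨ a = max(0.745, 0.745) = 0.745
¬(a ∨ a) = 1 − 0.745 = 0.255
((b → b) → (b → (a ∨ b))) → ¬(a ∨ a) = min(1, 1 − 1.000 + 0.255) = min(1, 0.255) = 0.255
(a ∨ ¬a) ∨ (((b → b) → (b → (a ∨ b))) → ¬(a ∨ a)) = max(0.745, 0.255) = 0.745

0.745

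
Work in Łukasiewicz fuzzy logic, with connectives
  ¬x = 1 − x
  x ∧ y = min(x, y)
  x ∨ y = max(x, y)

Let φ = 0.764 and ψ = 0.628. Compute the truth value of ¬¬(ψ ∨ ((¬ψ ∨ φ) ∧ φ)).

¬ψ = 1 − 0.628 = 0.372
¬ψ ∨ φ = max(0.372, 0.764) = 0.764
(¬ψ ∨ φ) ∧ φ = min(0.764, 0.764) = 0.764
ψ ∨ ((¬ψ ∨ φ) ∧ φ) = max(0.628, 0.764) = 0.764
¬(ψ ∨ ((¬ψ ∨ φ) ∧ φ)) = 1 − 0.764 = 0.236
¬¬(ψ ∨ ((¬ψ ∨ φ) ∧ φ)) = 1 − 0.236 = 0.764

0.764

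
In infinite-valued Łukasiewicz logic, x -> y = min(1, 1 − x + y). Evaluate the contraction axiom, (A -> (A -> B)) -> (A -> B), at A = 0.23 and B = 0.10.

A -> B = min(1, 1 − 0.23 + 0.10) = min(1, 0.87) = 0.87
A -> (A -> B) = min(1, 1 − 0.23 + 0.87) = min(1, 1.64) = 1.00
(A -> (A -> B)) -> (A -> B) = min(1, 1 − 1.00 + 0.87) = min(1, 0.87) = 0.87
(The value 0.87 < 1 shows this instance is not satisfied; fails in Ł∞ (the t-norm is not idempotent).)

0.87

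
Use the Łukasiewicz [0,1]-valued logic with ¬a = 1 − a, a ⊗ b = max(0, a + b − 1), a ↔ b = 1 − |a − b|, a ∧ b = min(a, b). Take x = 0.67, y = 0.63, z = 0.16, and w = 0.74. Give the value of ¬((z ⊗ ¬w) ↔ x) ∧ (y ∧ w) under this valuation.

¬w = 1 − 0.74 = 0.26
z ⊗ ¬w = max(0, 0.16 + 0.26 − 1) = max(0, -0.58) = 0.00
(z ⊗ ¬w) ↔ x = 1 − |0.00 − 0.67| = 1 − 0.67 = 0.33
¬((z ⊗ ¬w) ↔ x) = 1 − 0.33 = 0.67
y ∧ w = min(0.63, 0.74) = 0.63
¬((z ⊗ ¬w) ↔ x) ∧ (y ∧ w) = min(0.67, 0.63) = 0.63

0.63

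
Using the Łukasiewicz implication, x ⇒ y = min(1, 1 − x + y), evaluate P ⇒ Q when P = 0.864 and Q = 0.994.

P ⇒ Q = min(1, 1 − 0.864 + 0.994) = min(1, 1.130) = 1.000
For comparison, the Gödel implication (1 if x ≤ y else y) would give 1.000.

1.000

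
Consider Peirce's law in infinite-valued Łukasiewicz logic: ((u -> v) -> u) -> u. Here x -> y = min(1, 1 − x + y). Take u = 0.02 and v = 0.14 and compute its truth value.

1.00

u -> v = min(1, 1 − 0.02 + 0.14) = min(1, 1.12) = 1.00
(u -> v) -> u = min(1, 1 − 1.00 + 0.02) = min(1, 0.02) = 0.02
((u -> v) -> u) -> u = min(1, 1 − 0.02 + 0.02) = min(1, 1.00) = 1.00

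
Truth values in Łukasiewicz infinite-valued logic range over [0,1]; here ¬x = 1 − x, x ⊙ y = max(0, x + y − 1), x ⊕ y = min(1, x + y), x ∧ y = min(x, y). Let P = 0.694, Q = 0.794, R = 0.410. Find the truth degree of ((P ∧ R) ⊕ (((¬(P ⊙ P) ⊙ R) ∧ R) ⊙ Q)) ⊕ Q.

1.000

P ∧ R = min(0.694, 0.410) = 0.410
P ⊙ P = max(0, 0.694 + 0.694 − 1) = max(0, 0.388) = 0.388
¬(P ⊙ P) = 1 − 0.388 = 0.612
¬(P ⊙ P) ⊙ R = max(0, 0.612 + 0.410 − 1) = max(0, 0.022) = 0.022
(¬(P ⊙ P) ⊙ R) ∧ R = min(0.022, 0.410) = 0.022
((¬(P ⊙ P) ⊙ R) ∧ R) ⊙ Q = max(0, 0.022 + 0.794 − 1) = max(0, -0.184) = 0.000
(P ∧ R) ⊕ (((¬(P ⊙ P) ⊙ R) ∧ R) ⊙ Q) = min(1, 0.410 + 0.000) = min(1, 0.410) = 0.410
((P ∧ R) ⊕ (((¬(P ⊙ P) ⊙ R) ∧ R) ⊙ Q)) ⊕ Q = min(1, 0.410 + 0.794) = min(1, 1.204) = 1.000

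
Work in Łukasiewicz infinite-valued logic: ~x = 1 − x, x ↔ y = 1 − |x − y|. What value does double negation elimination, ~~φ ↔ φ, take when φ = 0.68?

1.00

~φ = 1 − 0.68 = 0.32
~~φ = 1 − 0.32 = 0.68
~~φ ↔ φ = 1 − |0.68 − 0.68| = 1 − 0.00 = 1.00
(As expected: always 1 in Ł∞ since negation is involutive.)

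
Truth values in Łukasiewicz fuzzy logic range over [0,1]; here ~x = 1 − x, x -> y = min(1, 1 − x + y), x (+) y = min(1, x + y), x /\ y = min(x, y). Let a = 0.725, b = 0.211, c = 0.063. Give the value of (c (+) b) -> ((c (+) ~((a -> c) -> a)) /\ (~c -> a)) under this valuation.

0.789

c (+) b = min(1, 0.063 + 0.211) = min(1, 0.274) = 0.274
a -> c = min(1, 1 − 0.725 + 0.063) = min(1, 0.338) = 0.338
(a -> c) -> a = min(1, 1 − 0.338 + 0.725) = min(1, 1.387) = 1.000
~((a -> c) -> a) = 1 − 1.000 = 0.000
c (+) ~((a -> c) -> a) = min(1, 0.063 + 0.000) = min(1, 0.063) = 0.063
~c = 1 − 0.063 = 0.937
~c -> a = min(1, 1 − 0.937 + 0.725) = min(1, 0.788) = 0.788
(c (+) ~((a -> c) -> a)) /\ (~c -> a) = min(0.063, 0.788) = 0.063
(c (+) b) -> ((c (+) ~((a -> c) -> a)) /\ (~c -> a)) = min(1, 1 − 0.274 + 0.063) = min(1, 0.789) = 0.789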